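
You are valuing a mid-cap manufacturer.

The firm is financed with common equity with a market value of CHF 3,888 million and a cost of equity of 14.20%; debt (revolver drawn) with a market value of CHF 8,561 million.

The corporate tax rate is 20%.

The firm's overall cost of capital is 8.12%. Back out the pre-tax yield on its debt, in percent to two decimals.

Total capital V = 3888 + 8561 = 12449.
Equity weight = 3888/12449 = 0.3123.
Revolver drawn weight = 8561/12449 = 0.6877.
Equity contribution = 0.3123 × 14.2% = 4.4349%.
Remaining for debt = 8.12% − 4.4349% = 3.6851%.
Rd × (1 − 20%) × 0.6877 = 3.6851%  ⇒  Rd = 6.6984%.

6.70%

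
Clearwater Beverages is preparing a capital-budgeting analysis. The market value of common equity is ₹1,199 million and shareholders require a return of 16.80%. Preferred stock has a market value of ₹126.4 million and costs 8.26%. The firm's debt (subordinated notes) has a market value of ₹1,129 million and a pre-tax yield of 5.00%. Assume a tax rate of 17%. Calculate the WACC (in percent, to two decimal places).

Total capital V = 1199 + 126.4 + 1129 = 2454.4.
Equity: weight = 1199/2454.4 = 0.4885; cost = 16.8%.
Preferred: weight = 126.4/2454.4 = 0.0515; cost = 8.26%.
Subordinated notes: weight = 1129/2454.4 = 0.4600; after-tax cost = 5% × (1 − 17%) = 4.1500%.
WACC = 0.4885 × 16.8000% + 0.0515 × 8.2600% + 0.4600 × 4.1500% = 10.5413%.

10.54%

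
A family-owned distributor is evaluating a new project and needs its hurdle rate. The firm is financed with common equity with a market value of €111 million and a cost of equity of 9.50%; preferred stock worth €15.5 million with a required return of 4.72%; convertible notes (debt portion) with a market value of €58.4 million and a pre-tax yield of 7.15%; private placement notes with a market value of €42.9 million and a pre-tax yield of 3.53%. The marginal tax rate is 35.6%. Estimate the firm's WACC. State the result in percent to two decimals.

6.56%

Total capital V = 111 + 15.5 + 58.4 + 42.9 = 227.8.
Equity: weight = 111/227.8 = 0.4873; cost = 9.5%.
Preferred: weight = 15.5/227.8 = 0.0680; cost = 4.72%.
Convertible notes (debt portion): weight = 58.4/227.8 = 0.2564; after-tax cost = 7.15% × (1 − 35.6%) = 4.6046%.
Private placement notes: weight = 42.9/227.8 = 0.1883; after-tax cost = 3.53% × (1 − 35.6%) = 2.2733%.
WACC = 0.4873 × 9.5000% + 0.0680 × 4.7200% + 0.2564 × 4.6046% + 0.1883 × 2.2733% = 6.5588%.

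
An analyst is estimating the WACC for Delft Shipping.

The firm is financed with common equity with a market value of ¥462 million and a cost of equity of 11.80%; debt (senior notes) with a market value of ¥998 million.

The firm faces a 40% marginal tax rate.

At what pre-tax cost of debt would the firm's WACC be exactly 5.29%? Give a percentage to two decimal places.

Total capital V = 462 + 998 = 1460.
Equity weight = 462/1460 = 0.3164.
Senior notes weight = 998/1460 = 0.6836.
Equity contribution = 0.3164 × 11.8% = 3.7340%.
Remaining for debt = 5.29% − 3.7340% = 1.5560%.
Rd × (1 − 40%) × 0.6836 = 1.5560%  ⇒  Rd = 3.7939%.

3.79%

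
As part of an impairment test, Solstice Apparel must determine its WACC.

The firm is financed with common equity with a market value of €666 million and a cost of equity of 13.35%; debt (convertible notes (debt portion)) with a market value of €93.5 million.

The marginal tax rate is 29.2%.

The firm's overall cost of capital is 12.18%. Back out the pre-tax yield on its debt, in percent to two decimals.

Total capital V = 666 + 93.5 = 759.5.
Equity weight = 666/759.5 = 0.8769.
Convertible notes (debt portion) weight = 93.5/759.5 = 0.1231.
Equity contribution = 0.8769 × 13.35% = 11.7065%.
Remaining for debt = 12.18% − 11.7065% = 0.4735%.
Rd × (1 − 29.2%) × 0.1231 = 0.4735%  ⇒  Rd = 5.4323%.

5.43%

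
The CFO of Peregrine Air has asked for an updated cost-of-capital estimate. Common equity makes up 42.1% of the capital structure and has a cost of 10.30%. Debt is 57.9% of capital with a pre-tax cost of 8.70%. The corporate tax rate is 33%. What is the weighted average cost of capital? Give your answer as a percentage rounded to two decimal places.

After-tax cost of debt = 8.7% × (1 − 33%) = 5.8290%.
WACC = 0.421 × 10.3000% + 0.579 × 5.8290% = 7.7113%.

7.71%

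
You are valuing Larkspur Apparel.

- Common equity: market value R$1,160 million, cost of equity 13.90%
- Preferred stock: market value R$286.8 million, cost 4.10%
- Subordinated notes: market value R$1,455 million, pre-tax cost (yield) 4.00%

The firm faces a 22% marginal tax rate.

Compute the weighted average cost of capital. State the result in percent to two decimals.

7.53%

Total capital V = 1160 + 286.8 + 1455 = 2901.8.
Equity: weight = 1160/2901.8 = 0.3998; cost = 13.9%.
Preferred: weight = 286.8/2901.8 = 0.0988; cost = 4.1%.
Subordinated notes: weight = 1455/2901.8 = 0.5014; after-tax cost = 4% × (1 − 22%) = 3.1200%.
WACC = 0.3998 × 13.9000% + 0.0988 × 4.1000% + 0.5014 × 3.1200% = 7.5262%.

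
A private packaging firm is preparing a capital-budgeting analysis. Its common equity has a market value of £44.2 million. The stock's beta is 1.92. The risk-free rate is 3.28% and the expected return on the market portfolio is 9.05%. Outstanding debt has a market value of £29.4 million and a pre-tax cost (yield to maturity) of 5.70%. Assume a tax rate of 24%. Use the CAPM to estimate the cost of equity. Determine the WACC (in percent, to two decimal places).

10.35%

Market risk premium = 9.05% − 3.28% = 5.77%.
Cost of equity via CAPM: Re = 3.28% + 1.92 × 5.77% = 14.3584%.
Total capital V = 44.2 + 29.4 = 73.6.
Equity: weight = 44.2/73.6 = 0.6005; cost = 14.3584%.
Debt: weight = 29.4/73.6 = 0.3995; after-tax cost = 5.7% × (1 − 24%) = 4.3320%.
WACC = 0.6005 × 14.3584% + 0.3995 × 4.3320% = 10.3533%.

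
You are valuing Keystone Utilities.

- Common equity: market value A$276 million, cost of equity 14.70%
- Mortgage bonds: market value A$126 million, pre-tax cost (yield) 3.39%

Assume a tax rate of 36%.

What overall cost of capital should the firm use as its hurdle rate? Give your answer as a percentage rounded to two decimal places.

Total capital V = 276 + 126 = 402.
Equity: weight = 276/402 = 0.6866; cost = 14.7%.
Mortgage bonds: weight = 126/402 = 0.3134; after-tax cost = 3.39% × (1 − 36%) = 2.1696%.
WACC = 0.6866 × 14.7000% + 0.3134 × 2.1696% = 10.7726%.

10.77%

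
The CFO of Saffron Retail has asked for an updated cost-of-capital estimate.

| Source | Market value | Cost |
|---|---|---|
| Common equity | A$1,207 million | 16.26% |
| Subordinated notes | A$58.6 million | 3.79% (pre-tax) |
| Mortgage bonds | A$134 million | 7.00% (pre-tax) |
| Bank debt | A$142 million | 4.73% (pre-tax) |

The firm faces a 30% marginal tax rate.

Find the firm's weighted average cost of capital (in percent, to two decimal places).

Total capital V = 1207 + 58.6 + 134 + 142 = 1541.6.
Equity: weight = 1207/1541.6 = 0.7830; cost = 16.26%.
Subordinated notes: weight = 58.6/1541.6 = 0.0380; after-tax cost = 3.79% × (1 − 30%) = 2.6530%.
Mortgage bonds: weight = 134/1541.6 = 0.0869; after-tax cost = 7% × (1 − 30%) = 4.9000%.
Bank debt: weight = 142/1541.6 = 0.0921; after-tax cost = 4.73% × (1 − 30%) = 3.3110%.
WACC = 0.7830 × 16.2600% + 0.0380 × 2.6530% + 0.0869 × 4.9000% + 0.0921 × 3.3110% = 13.5626%.

13.56%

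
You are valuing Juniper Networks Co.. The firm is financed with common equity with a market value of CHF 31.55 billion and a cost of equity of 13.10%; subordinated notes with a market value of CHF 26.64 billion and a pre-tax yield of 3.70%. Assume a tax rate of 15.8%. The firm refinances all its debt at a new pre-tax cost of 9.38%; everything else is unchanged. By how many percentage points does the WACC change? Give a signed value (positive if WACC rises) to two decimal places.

+2.19 pp

Current WACC:
Total capital V = 31.55 + 26.64 = 58.19.
Equity: weight = 31.55/58.19 = 0.5422; cost = 13.1%.
Subordinated notes: weight = 26.64/58.19 = 0.4578; after-tax cost = 3.7% × (1 − 15.8%) = 3.1154%.
WACC = 0.5422 × 13.1000% + 0.4578 × 3.1154% = 8.5289%.
After the change:
Total capital V = 31.55 + 26.64 = 58.19.
Equity: weight = 31.55/58.19 = 0.5422; cost = 13.1%.
Subordinated notes: weight = 26.64/58.19 = 0.4578; after-tax cost = 9.38% × (1 − 15.8%) = 7.8980%.
WACC = 0.5422 × 13.1000% + 0.4578 × 7.8980% = 10.7185%.
Change in WACC = 10.7185% − 8.5289% = 2.1895 pp.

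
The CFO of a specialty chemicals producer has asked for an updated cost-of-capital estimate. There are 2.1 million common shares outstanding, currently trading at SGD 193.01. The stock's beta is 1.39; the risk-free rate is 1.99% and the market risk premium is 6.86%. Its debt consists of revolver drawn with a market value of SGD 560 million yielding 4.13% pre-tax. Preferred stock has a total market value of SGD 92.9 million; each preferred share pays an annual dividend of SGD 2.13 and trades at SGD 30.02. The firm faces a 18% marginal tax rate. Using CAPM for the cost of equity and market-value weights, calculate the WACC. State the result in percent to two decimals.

6.83%

Cost of equity via CAPM: Re = 1.99% + 1.39 × 6.86% = 11.5254%.
Cost of preferred: Rp = 2.13 / 30.02 = 7.0953%.
Market value of equity E = 193.01 × 2.1m = 405.321m.
Total capital V = 405.321 + 92.9 + 560 = 1058.221.
Equity: weight = 405.321/1058.221 = 0.3830; cost = 11.5254%.
Preferred: weight = 92.9/1058.221 = 0.0878; cost = 7.0953%.
Revolver drawn: weight = 560/1058.221 = 0.5292; after-tax cost = 4.13% × (1 − 18%) = 3.3866%.
WACC = 0.3830 × 11.5254% + 0.0878 × 7.0953% + 0.5292 × 3.3866% = 6.8295%.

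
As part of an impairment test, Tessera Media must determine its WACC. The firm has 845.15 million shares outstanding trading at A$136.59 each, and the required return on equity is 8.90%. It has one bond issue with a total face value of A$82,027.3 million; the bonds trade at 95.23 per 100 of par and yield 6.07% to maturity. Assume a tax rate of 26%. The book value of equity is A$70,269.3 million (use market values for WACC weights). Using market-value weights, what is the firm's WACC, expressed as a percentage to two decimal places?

Market value of equity E = 136.59 × 845.15m = 115439.0385m. Market value of debt D = 82027.3m × 95.23/100 = 78114.59779m.
Total capital V = 115439.0385 + 78114.59779 = 193553.63629.
Equity: weight = 115439.0385/193553.63629 = 0.5964; cost = 8.9%.
Bonds outstanding: weight = 78114.59779/193553.63629 = 0.4036; after-tax cost = 6.07% × (1 − 26%) = 4.4918%.
WACC = 0.5964 × 8.9000% + 0.4036 × 4.4918% = 7.1209%.

7.12%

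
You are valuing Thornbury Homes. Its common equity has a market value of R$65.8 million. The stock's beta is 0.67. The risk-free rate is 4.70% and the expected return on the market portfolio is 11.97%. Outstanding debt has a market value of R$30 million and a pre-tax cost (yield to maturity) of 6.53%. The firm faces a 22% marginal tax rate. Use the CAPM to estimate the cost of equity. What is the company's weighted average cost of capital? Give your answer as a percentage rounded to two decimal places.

8.17%

Market risk premium = 11.97% − 4.7% = 7.27%.
Cost of equity via CAPM: Re = 4.7% + 0.67 × 7.27% = 9.5709%.
Total capital V = 65.8 + 30 = 95.8.
Equity: weight = 65.8/95.8 = 0.6868; cost = 9.5709%.
Debt: weight = 30/95.8 = 0.3132; after-tax cost = 6.53% × (1 − 22%) = 5.0934%.
WACC = 0.6868 × 9.5709% + 0.3132 × 5.0934% = 8.1688%.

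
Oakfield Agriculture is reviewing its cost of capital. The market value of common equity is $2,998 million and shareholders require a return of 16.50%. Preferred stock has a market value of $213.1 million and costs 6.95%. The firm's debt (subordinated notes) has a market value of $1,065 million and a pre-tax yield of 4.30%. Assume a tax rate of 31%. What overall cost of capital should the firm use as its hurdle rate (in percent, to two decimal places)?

Total capital V = 2998 + 213.1 + 1065 = 4276.1.
Equity: weight = 2998/4276.1 = 0.7011; cost = 16.5%.
Preferred: weight = 213.1/4276.1 = 0.0498; cost = 6.95%.
Subordinated notes: weight = 1065/4276.1 = 0.2491; after-tax cost = 4.3% × (1 − 31%) = 2.9670%.
WACC = 0.7011 × 16.5000% + 0.0498 × 6.9500% + 0.2491 × 2.9670% = 12.6536%.

12.65%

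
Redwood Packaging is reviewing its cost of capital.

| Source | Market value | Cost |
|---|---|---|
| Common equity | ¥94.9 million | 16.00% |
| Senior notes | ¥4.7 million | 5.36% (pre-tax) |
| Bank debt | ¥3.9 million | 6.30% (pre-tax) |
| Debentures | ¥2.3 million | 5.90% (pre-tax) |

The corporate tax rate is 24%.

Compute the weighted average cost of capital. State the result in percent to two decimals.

14.81%

Total capital V = 94.9 + 4.7 + 3.9 + 2.3 = 105.8.
Equity: weight = 94.9/105.8 = 0.8970; cost = 16%.
Senior notes: weight = 4.7/105.8 = 0.0444; after-tax cost = 5.36% × (1 − 24%) = 4.0736%.
Bank debt: weight = 3.9/105.8 = 0.0369; after-tax cost = 6.3% × (1 − 24%) = 4.7880%.
Debentures: weight = 2.3/105.8 = 0.0217; after-tax cost = 5.9% × (1 − 24%) = 4.4840%.
WACC = 0.8970 × 16.0000% + 0.0444 × 4.0736% + 0.0369 × 4.7880% + 0.0217 × 4.4840% = 14.8065%.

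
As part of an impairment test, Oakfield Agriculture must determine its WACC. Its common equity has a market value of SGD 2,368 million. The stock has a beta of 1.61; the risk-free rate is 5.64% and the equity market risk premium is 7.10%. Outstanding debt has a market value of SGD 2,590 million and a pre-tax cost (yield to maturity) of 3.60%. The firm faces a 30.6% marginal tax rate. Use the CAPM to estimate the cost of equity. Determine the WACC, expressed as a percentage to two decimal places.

9.46%

Cost of equity via CAPM: Re = 5.64% + 1.61 × 7.1% = 17.0710%.
Total capital V = 2368 + 2590 = 4958.
Equity: weight = 2368/4958 = 0.4776; cost = 17.071%.
Debt: weight = 2590/4958 = 0.5224; after-tax cost = 3.6% × (1 − 30.6%) = 2.4984%.
WACC = 0.4776 × 17.0710% + 0.5224 × 2.4984% = 9.4584%.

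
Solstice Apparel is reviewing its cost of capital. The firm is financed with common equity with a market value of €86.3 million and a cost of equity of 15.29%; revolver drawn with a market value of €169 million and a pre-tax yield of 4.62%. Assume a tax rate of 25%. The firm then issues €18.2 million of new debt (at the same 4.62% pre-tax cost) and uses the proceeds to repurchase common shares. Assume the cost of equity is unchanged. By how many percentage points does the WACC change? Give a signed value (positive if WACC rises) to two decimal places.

-0.84 pp

Current WACC:
Total capital V = 86.3 + 169 = 255.3.
Equity: weight = 86.3/255.3 = 0.3380; cost = 15.29%.
Revolver drawn: weight = 169/255.3 = 0.6620; after-tax cost = 4.62% × (1 − 25%) = 3.4650%.
WACC = 0.3380 × 15.2900% + 0.6620 × 3.4650% = 7.4622%.
After the change:
Total capital V = 68.1 + 187.2 = 255.3.
Equity: weight = 68.1/255.3 = 0.2667; cost = 15.29%.
Revolver drawn: weight = 187.2/255.3 = 0.7333; after-tax cost = 4.62% × (1 − 25%) = 3.4650%.
WACC = 0.2667 × 15.2900% + 0.7333 × 3.4650% = 6.6193%.
Change in WACC = 6.6193% − 7.4622% = -0.8430 pp.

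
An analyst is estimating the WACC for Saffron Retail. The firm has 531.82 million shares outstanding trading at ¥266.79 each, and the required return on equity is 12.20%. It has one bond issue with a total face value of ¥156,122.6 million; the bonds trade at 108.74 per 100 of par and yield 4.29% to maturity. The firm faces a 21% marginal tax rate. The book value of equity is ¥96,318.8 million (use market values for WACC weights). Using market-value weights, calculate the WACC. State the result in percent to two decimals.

Market value of equity E = 266.79 × 531.82m = 141884.2578m. Market value of debt D = 156122.6m × 108.74/100 = 169767.71524m.
Total capital V = 141884.2578 + 169767.71524 = 311651.97304.
Equity: weight = 141884.2578/311651.97304 = 0.4553; cost = 12.2%.
Bonds outstanding: weight = 169767.71524/311651.97304 = 0.5447; after-tax cost = 4.29% × (1 − 21%) = 3.3891%.
WACC = 0.4553 × 12.2000% + 0.5447 × 3.3891% = 7.4004%.

7.40%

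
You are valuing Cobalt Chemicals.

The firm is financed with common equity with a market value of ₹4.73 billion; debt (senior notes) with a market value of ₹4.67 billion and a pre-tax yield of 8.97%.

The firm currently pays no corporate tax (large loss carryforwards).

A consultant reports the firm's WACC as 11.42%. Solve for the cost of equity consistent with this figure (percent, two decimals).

13.84%

Total capital V = 4.73 + 4.67 = 9.4.
Equity weight = 4.73/9.4 = 0.5032.
Senior notes weight = 4.67/9.4 = 0.4968.
Debt contribution = 0.4968 × 8.97% × (1 − 0%) = 4.4564%.
Required equity contribution = 11.42% − 4.4564% = 6.9636%.
Re = 6.9636% / 0.5032 = 13.8389%.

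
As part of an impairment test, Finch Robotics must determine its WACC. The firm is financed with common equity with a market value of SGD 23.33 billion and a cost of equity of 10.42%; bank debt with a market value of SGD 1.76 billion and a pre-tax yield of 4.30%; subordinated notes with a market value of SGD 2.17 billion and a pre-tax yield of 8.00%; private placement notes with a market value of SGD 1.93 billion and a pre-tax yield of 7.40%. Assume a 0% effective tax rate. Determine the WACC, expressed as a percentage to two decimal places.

Total capital V = 23.33 + 1.76 + 2.17 + 1.93 = 29.19.
Equity: weight = 23.33/29.19 = 0.7992; cost = 10.42%.
Bank debt: weight = 1.76/29.19 = 0.0603; after-tax cost = 4.3% × (1 − 0%) = 4.3000%.
Subordinated notes: weight = 2.17/29.19 = 0.0743; after-tax cost = 8% × (1 − 0%) = 8.0000%.
Private placement notes: weight = 1.93/29.19 = 0.0661; after-tax cost = 7.4% × (1 − 0%) = 7.4000%.
WACC = 0.7992 × 10.4200% + 0.0603 × 4.3000% + 0.0743 × 8.0000% + 0.0661 × 7.4000% = 9.6714%.

9.67%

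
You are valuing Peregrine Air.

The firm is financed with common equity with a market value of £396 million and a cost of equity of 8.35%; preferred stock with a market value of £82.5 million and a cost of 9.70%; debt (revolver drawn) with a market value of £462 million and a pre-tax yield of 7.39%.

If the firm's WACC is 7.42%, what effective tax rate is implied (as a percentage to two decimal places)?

15.89%

Total capital V = 396 + 82.5 + 462 = 940.5.
Equity weight = 396/940.5 = 0.4211.
Preferred weight = 82.5/940.5 = 0.0877.
Revolver drawn weight = 462/940.5 = 0.4912.
Equity contribution = 0.4211 × 8.35% = 3.5158%.
Preferred contribution = 0.0877 × 9.7% = 0.8509%.
Debt contribution must be 7.42% − 4.3667% = 3.0533%.
0.4912 × 7.39% × (1 − T) = 3.0533%  ⇒  (1 − T) = 0.8411.
T = 15.8902%.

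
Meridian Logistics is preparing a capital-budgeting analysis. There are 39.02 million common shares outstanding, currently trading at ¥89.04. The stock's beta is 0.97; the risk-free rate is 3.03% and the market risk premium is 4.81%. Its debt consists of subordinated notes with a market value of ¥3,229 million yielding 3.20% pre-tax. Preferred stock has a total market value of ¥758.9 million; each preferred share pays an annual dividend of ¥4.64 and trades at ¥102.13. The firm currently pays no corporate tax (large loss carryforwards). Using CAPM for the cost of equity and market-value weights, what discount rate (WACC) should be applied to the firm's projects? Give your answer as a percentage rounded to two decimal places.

Cost of equity via CAPM: Re = 3.03% + 0.97 × 4.81% = 7.6957%.
Cost of preferred: Rp = 4.64 / 102.13 = 4.5432%.
Market value of equity E = 89.04 × 39.02m = 3474.3408m.
Total capital V = 3474.3408 + 758.9 + 3229 = 7462.2408.
Equity: weight = 3474.3408/7462.2408 = 0.4656; cost = 7.6957%.
Preferred: weight = 758.9/7462.2408 = 0.1017; cost = 4.5432%.
Subordinated notes: weight = 3229/7462.2408 = 0.4327; after-tax cost = 3.2% × (1 − 0%) = 3.2000%.
WACC = 0.4656 × 7.6957% + 0.1017 × 4.5432% + 0.4327 × 3.2000% = 5.4298%.

5.43%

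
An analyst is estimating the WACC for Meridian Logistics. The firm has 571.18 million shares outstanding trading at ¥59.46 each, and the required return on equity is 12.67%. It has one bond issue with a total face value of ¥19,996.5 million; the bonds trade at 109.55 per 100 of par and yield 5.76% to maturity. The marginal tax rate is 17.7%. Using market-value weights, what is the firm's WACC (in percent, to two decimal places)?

Market value of equity E = 59.46 × 571.18m = 33962.3628m. Market value of debt D = 19996.5m × 109.55/100 = 21906.16575m.
Total capital V = 33962.3628 + 21906.16575 = 55868.52855.
Equity: weight = 33962.3628/55868.52855 = 0.6079; cost = 12.67%.
Bonds outstanding: weight = 21906.16575/55868.52855 = 0.3921; after-tax cost = 5.76% × (1 − 17.7%) = 4.7405%.
WACC = 0.6079 × 12.6700% + 0.3921 × 4.7405% = 9.5608%.

9.56%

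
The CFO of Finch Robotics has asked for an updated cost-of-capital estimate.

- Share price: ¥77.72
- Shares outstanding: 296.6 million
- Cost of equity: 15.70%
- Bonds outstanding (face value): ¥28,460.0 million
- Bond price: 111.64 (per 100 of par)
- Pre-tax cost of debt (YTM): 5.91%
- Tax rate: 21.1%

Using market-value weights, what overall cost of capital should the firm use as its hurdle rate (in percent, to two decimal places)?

Market value of equity E = 77.72 × 296.6m = 23051.752m. Market value of debt D = 28460m × 111.64/100 = 31772.744m.
Total capital V = 23051.752 + 31772.744 = 54824.496.
Equity: weight = 23051.752/54824.496 = 0.4205; cost = 15.7%.
Bonds outstanding: weight = 31772.744/54824.496 = 0.5795; after-tax cost = 5.91% × (1 − 21.1%) = 4.6630%.
WACC = 0.4205 × 15.7000% + 0.5795 × 4.6630% = 9.3037%.

9.30%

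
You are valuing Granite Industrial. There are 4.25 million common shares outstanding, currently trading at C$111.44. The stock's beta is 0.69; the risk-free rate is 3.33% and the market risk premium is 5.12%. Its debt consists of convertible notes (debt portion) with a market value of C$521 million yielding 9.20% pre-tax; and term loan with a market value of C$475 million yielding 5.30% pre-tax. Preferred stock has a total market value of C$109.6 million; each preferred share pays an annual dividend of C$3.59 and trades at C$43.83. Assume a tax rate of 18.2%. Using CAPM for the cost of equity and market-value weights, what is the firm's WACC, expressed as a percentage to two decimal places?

6.41%

Cost of equity via CAPM: Re = 3.33% + 0.69 × 5.12% = 6.8628%.
Cost of preferred: Rp = 3.59 / 43.83 = 8.1907%.
Market value of equity E = 111.44 × 4.25m = 473.62m.
Total capital V = 473.62 + 109.6 + 521 + 475 = 1579.22.
Equity: weight = 473.62/1579.22 = 0.2999; cost = 6.8628%.
Preferred: weight = 109.6/1579.22 = 0.0694; cost = 8.1907%.
Convertible notes (debt portion): weight = 521/1579.22 = 0.3299; after-tax cost = 9.2% × (1 − 18.2%) = 7.5256%.
Term loan: weight = 475/1579.22 = 0.3008; after-tax cost = 5.3% × (1 − 18.2%) = 4.3354%.
WACC = 0.2999 × 6.8628% + 0.0694 × 8.1907% + 0.3299 × 7.5256% + 0.3008 × 4.3354% = 6.4134%.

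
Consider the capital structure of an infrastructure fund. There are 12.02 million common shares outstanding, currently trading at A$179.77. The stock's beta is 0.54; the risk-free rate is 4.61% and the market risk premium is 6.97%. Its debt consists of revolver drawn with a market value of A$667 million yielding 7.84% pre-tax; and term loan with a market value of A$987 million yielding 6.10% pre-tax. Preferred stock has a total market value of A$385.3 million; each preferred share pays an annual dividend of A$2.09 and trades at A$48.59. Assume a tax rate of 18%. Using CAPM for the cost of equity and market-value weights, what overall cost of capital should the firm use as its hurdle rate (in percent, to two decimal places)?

Cost of equity via CAPM: Re = 4.61% + 0.54 × 6.97% = 8.3738%.
Cost of preferred: Rp = 2.09 / 48.59 = 4.3013%.
Market value of equity E = 179.77 × 12.02m = 2160.8354m.
Total capital V = 2160.8354 + 385.3 + 667 + 987 = 4200.1354.
Equity: weight = 2160.8354/4200.1354 = 0.5145; cost = 8.3738%.
Preferred: weight = 385.3/4200.1354 = 0.0917; cost = 4.3013%.
Revolver drawn: weight = 667/4200.1354 = 0.1588; after-tax cost = 7.84% × (1 − 18%) = 6.4288%.
Term loan: weight = 987/4200.1354 = 0.2350; after-tax cost = 6.1% × (1 − 18%) = 5.0020%.
WACC = 0.5145 × 8.3738% + 0.0917 × 4.3013% + 0.1588 × 6.4288% + 0.2350 × 5.0020% = 6.8990%.

6.90%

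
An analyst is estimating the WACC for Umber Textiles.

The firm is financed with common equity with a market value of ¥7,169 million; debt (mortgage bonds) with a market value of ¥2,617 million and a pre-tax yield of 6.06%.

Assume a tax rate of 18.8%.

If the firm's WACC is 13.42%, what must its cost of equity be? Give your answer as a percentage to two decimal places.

16.52%

Total capital V = 7169 + 2617 = 9786.
Equity weight = 7169/9786 = 0.7326.
Mortgage bonds weight = 2617/9786 = 0.2674.
Debt contribution = 0.2674 × 6.06% × (1 − 18.8%) = 1.3159%.
Required equity contribution = 13.42% − 1.3159% = 12.1041%.
Re = 12.1041% / 0.7326 = 16.5226%.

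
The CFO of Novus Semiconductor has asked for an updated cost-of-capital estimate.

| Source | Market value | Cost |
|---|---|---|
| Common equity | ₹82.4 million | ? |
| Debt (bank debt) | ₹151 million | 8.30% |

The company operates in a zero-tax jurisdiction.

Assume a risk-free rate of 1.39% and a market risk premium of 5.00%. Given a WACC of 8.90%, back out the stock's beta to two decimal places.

1.72

Total capital V = 82.4 + 151 = 233.4.
Equity weight = 82.4/233.4 = 0.3530.
Bank debt weight = 151/233.4 = 0.6470.
Debt contribution = 0.6470 × 8.3% × (1 − 0%) = 5.3698%.
Required equity contribution = 8.9% − 5.3698% = 3.5302%  ⇒  Re = 9.9995%.
CAPM: 9.9995% = 1.39% + β × 5.0%  ⇒  β = 1.7219.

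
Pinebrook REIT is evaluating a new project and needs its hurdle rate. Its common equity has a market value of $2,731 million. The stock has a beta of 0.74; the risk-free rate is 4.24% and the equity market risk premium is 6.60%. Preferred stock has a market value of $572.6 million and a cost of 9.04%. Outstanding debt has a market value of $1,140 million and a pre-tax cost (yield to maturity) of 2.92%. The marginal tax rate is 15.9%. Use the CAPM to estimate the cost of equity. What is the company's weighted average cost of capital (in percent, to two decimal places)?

Cost of equity via CAPM: Re = 4.24% + 0.74 × 6.6% = 9.1240%.
Total capital V = 2731 + 572.6 + 1140 = 4443.6.
Equity: weight = 2731/4443.6 = 0.6146; cost = 9.124%.
Preferred: weight = 572.6/4443.6 = 0.1289; cost = 9.04%.
Debt: weight = 1140/4443.6 = 0.2565; after-tax cost = 2.92% × (1 − 15.9%) = 2.4557%.
WACC = 0.6146 × 9.1240% + 0.1289 × 9.0400% + 0.2565 × 2.4557% = 7.4024%.

7.40%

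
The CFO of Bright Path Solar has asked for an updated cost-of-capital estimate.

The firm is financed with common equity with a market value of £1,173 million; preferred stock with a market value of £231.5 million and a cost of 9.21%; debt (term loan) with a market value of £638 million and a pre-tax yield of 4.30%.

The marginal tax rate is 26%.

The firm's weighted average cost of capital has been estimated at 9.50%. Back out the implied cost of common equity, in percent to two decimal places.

12.99%

Total capital V = 1173 + 231.5 + 638 = 2042.5.
Equity weight = 1173/2042.5 = 0.5743.
Preferred weight = 231.5/2042.5 = 0.1133.
Term loan weight = 638/2042.5 = 0.3124.
Debt contribution = 0.3124 × 4.3% × (1 − 26%) = 0.9939%.
Preferred contribution = 0.1133 × 9.21% = 1.0439%.
Required equity contribution = 9.5% − 2.0378% = 7.4622%.
Re = 7.4622% / 0.5743 = 12.9936%.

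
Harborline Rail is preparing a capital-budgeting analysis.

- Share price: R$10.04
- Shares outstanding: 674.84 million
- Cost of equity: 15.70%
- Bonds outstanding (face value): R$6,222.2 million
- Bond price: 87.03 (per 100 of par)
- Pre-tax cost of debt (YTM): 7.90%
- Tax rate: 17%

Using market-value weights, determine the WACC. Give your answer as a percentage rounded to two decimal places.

Market value of equity E = 10.04 × 674.84m = 6775.3936m. Market value of debt D = 6222.2m × 87.03/100 = 5415.18066m.
Total capital V = 6775.3936 + 5415.18066 = 12190.57426.
Equity: weight = 6775.3936/12190.57426 = 0.5558; cost = 15.7%.
Bonds outstanding: weight = 5415.18066/12190.57426 = 0.4442; after-tax cost = 7.9% × (1 − 17%) = 6.5570%.
WACC = 0.5558 × 15.7000% + 0.4442 × 6.5570% = 11.6386%.

11.64%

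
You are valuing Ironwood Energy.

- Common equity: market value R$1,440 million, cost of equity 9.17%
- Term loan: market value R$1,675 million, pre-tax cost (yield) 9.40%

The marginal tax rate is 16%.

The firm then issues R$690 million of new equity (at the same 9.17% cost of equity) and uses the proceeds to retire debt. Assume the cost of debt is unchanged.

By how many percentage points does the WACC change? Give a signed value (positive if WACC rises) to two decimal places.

+0.28 pp

Current WACC:
Total capital V = 1440 + 1675 = 3115.
Equity: weight = 1440/3115 = 0.4623; cost = 9.17%.
Term loan: weight = 1675/3115 = 0.5377; after-tax cost = 9.4% × (1 − 16%) = 7.8960%.
WACC = 0.4623 × 9.1700% + 0.5377 × 7.8960% = 8.4849%.
After the change:
Total capital V = 2130 + 985 = 3115.
Equity: weight = 2130/3115 = 0.6838; cost = 9.17%.
Term loan: weight = 985/3115 = 0.3162; after-tax cost = 9.4% × (1 − 16%) = 7.8960%.
WACC = 0.6838 × 9.1700% + 0.3162 × 7.8960% = 8.7671%.
Change in WACC = 8.7671% − 8.4849% = 0.2822 pp.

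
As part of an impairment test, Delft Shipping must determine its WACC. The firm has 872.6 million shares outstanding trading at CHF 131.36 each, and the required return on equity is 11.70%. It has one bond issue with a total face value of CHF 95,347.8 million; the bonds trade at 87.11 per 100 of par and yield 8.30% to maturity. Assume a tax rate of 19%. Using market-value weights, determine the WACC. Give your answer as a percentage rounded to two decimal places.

Market value of equity E = 131.36 × 872.6m = 114624.736m. Market value of debt D = 95347.8m × 87.11/100 = 83057.46858m.
Total capital V = 114624.736 + 83057.46858 = 197682.20458.
Equity: weight = 114624.736/197682.20458 = 0.5798; cost = 11.7%.
Bonds outstanding: weight = 83057.46858/197682.20458 = 0.4202; after-tax cost = 8.3% × (1 − 19%) = 6.7230%.
WACC = 0.5798 × 11.7000% + 0.4202 × 6.7230% = 9.6089%.

9.61%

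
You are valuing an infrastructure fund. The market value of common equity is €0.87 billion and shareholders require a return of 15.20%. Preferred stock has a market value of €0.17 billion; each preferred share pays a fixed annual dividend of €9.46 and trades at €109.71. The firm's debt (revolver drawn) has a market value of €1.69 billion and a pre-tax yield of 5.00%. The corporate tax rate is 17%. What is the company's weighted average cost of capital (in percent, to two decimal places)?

Cost of preferred: Rp = 9.46 / 109.71 = 8.6227%.
Total capital V = 0.87 + 0.17 + 1.69 = 2.73.
Equity: weight = 0.87/2.73 = 0.3187; cost = 15.2%.
Preferred: weight = 0.17/2.73 = 0.0623; cost = 8.6227%.
Revolver drawn: weight = 1.69/2.73 = 0.6190; after-tax cost = 5% × (1 − 17%) = 4.1500%.
WACC = 0.3187 × 15.2000% + 0.0623 × 8.6227% + 0.6190 × 4.1500% = 7.9499%.

7.95%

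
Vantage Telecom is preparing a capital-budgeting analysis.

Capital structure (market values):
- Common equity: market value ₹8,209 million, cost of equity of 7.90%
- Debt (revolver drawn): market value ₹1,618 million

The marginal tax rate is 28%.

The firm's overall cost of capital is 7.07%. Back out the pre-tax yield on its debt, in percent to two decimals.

3.97%

Total capital V = 8209 + 1618 = 9827.
Equity weight = 8209/9827 = 0.8354.
Revolver drawn weight = 1618/9827 = 0.1646.
Equity contribution = 0.8354 × 7.9% = 6.5993%.
Remaining for debt = 7.07% − 6.5993% = 0.4707%.
Rd × (1 − 28%) × 0.1646 = 0.4707%  ⇒  Rd = 3.9708%.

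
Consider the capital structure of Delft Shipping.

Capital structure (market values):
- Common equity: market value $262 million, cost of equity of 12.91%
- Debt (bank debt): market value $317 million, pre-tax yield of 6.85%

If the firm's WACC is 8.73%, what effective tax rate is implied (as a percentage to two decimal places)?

Total capital V = 262 + 317 = 579.
Equity weight = 262/579 = 0.4525.
Bank debt weight = 317/579 = 0.5475.
Equity contribution = 0.4525 × 12.91% = 5.8418%.
Debt contribution must be 8.73% − 5.8418% = 2.8882%.
0.5475 × 6.85% × (1 − T) = 2.8882%  ⇒  (1 − T) = 0.7701.
T = 22.9892%.

22.99%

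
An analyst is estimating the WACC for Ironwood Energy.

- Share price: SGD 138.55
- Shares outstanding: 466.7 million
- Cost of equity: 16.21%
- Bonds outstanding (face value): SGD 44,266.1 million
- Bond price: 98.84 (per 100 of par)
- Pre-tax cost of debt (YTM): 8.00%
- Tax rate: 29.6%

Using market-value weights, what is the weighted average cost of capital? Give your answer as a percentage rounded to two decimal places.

Market value of equity E = 138.55 × 466.7m = 64661.285m. Market value of debt D = 44266.1m × 98.84/100 = 43752.61324m.
Total capital V = 64661.285 + 43752.61324 = 108413.89824.
Equity: weight = 64661.285/108413.89824 = 0.5964; cost = 16.21%.
Bonds outstanding: weight = 43752.61324/108413.89824 = 0.4036; after-tax cost = 8% × (1 − 29.6%) = 5.6320%.
WACC = 0.5964 × 16.2100% + 0.4036 × 5.6320% = 11.9410%.

11.94%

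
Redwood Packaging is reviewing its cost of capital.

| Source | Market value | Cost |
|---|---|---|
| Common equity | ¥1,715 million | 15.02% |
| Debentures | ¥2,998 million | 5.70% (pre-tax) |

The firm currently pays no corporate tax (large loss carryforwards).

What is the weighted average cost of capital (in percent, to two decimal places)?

Total capital V = 1715 + 2998 = 4713.
Equity: weight = 1715/4713 = 0.3639; cost = 15.02%.
Debentures: weight = 2998/4713 = 0.6361; after-tax cost = 5.7% × (1 − 0%) = 5.7000%.
WACC = 0.3639 × 15.0200% + 0.6361 × 5.7000% = 9.0914%.

9.09%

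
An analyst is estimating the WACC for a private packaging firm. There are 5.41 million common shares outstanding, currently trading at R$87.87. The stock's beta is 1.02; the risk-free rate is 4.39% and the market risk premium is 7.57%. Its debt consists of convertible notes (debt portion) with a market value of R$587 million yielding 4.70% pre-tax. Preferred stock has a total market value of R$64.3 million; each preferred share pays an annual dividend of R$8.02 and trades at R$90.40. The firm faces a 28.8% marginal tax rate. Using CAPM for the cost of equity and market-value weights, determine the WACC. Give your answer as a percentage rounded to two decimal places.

Cost of equity via CAPM: Re = 4.39% + 1.02 × 7.57% = 12.1114%.
Cost of preferred: Rp = 8.02 / 90.4 = 8.8717%.
Market value of equity E = 87.87 × 5.41m = 475.3767m.
Total capital V = 475.3767 + 64.3 + 587 = 1126.6767.
Equity: weight = 475.3767/1126.6767 = 0.4219; cost = 12.1114%.
Preferred: weight = 64.3/1126.6767 = 0.0571; cost = 8.8717%.
Convertible notes (debt portion): weight = 587/1126.6767 = 0.5210; after-tax cost = 4.7% × (1 − 28.8%) = 3.3464%.
WACC = 0.4219 × 12.1114% + 0.0571 × 8.8717% + 0.5210 × 3.3464% = 7.3599%.

7.36%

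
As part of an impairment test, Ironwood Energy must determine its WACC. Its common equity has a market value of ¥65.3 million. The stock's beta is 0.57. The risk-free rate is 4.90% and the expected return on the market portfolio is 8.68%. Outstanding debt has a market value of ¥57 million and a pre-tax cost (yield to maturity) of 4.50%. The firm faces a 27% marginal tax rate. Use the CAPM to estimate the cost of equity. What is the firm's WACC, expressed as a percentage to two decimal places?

Market risk premium = 8.68% − 4.9% = 3.78%.
Cost of equity via CAPM: Re = 4.9% + 0.57 × 3.78% = 7.0546%.
Total capital V = 65.3 + 57 = 122.3.
Equity: weight = 65.3/122.3 = 0.5339; cost = 7.0546%.
Debt: weight = 57/122.3 = 0.4661; after-tax cost = 4.5% × (1 − 27%) = 3.2850%.
WACC = 0.5339 × 7.0546% + 0.4661 × 3.2850% = 5.2977%.

5.30%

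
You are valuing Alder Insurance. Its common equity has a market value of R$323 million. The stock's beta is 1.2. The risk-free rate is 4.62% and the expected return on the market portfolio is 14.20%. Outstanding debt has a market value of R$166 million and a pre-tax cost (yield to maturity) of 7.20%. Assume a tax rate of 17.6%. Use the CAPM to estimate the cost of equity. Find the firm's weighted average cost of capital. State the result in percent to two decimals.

12.66%

Market risk premium = 14.2% − 4.62% = 9.58%.
Cost of equity via CAPM: Re = 4.62% + 1.2 × 9.58% = 16.1160%.
Total capital V = 323 + 166 = 489.
Equity: weight = 323/489 = 0.6605; cost = 16.116%.
Debt: weight = 166/489 = 0.3395; after-tax cost = 7.2% × (1 − 17.6%) = 5.9328%.
WACC = 0.6605 × 16.1160% + 0.3395 × 5.9328% = 12.6591%.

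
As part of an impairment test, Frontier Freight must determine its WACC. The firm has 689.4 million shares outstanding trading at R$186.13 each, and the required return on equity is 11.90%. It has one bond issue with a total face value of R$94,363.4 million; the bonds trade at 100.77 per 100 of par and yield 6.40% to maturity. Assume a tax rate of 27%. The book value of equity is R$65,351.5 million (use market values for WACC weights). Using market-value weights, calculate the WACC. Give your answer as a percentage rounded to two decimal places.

Market value of equity E = 186.13 × 689.4m = 128318.022m. Market value of debt D = 94363.4m × 100.77/100 = 95089.99818m.
Total capital V = 128318.022 + 95089.99818 = 223408.02018.
Equity: weight = 128318.022/223408.02018 = 0.5744; cost = 11.9%.
Bonds outstanding: weight = 95089.99818/223408.02018 = 0.4256; after-tax cost = 6.4% × (1 − 27%) = 4.6720%.
WACC = 0.5744 × 11.9000% + 0.4256 × 4.6720% = 8.8235%.

8.82%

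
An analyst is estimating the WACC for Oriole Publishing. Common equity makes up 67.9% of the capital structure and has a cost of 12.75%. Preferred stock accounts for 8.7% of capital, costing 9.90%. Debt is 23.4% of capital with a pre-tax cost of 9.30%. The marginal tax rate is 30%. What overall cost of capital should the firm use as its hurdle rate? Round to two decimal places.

After-tax cost of debt = 9.3% × (1 − 30%) = 6.5100%.
WACC = 0.679 × 12.7500% + 0.087 × 9.9000% + 0.234 × 6.5100% = 11.0419%.

11.04%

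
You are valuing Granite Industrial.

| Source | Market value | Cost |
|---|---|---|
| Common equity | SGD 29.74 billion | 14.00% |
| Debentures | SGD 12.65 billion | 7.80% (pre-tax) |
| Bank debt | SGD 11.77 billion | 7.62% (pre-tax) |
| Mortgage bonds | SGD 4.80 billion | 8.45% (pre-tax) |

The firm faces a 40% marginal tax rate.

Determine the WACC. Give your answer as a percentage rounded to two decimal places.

9.39%

Total capital V = 29.74 + 12.65 + 11.77 + 4.8 = 58.96.
Equity: weight = 29.74/58.96 = 0.5044; cost = 14%.
Debentures: weight = 12.65/58.96 = 0.2146; after-tax cost = 7.8% × (1 − 40%) = 4.6800%.
Bank debt: weight = 11.77/58.96 = 0.1996; after-tax cost = 7.62% × (1 − 40%) = 4.5720%.
Mortgage bonds: weight = 4.8/58.96 = 0.0814; after-tax cost = 8.45% × (1 − 40%) = 5.0700%.
WACC = 0.5044 × 14.0000% + 0.2146 × 4.6800% + 0.1996 × 4.5720% + 0.0814 × 5.0700% = 9.3913%.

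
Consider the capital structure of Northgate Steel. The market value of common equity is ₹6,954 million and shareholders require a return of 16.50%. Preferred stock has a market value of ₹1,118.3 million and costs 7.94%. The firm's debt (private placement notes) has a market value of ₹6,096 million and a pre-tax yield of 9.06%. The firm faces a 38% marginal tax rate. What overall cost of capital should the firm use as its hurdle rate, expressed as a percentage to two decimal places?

11.14%

Total capital V = 6954 + 1118.3 + 6096 = 14168.3.
Equity: weight = 6954/14168.3 = 0.4908; cost = 16.5%.
Preferred: weight = 1118.3/14168.3 = 0.0789; cost = 7.94%.
Private placement notes: weight = 6096/14168.3 = 0.4303; after-tax cost = 9.06% × (1 − 38%) = 5.6172%.
WACC = 0.4908 × 16.5000% + 0.0789 × 7.9400% + 0.4303 × 5.6172% = 11.1420%.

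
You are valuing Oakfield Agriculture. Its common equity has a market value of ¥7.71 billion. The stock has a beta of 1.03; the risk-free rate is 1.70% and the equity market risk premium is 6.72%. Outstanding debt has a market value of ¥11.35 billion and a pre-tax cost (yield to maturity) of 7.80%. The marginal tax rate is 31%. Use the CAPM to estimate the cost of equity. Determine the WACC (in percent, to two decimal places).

Cost of equity via CAPM: Re = 1.7% + 1.03 × 6.72% = 8.6216%.
Total capital V = 7.71 + 11.35 = 19.06.
Equity: weight = 7.71/19.06 = 0.4045; cost = 8.6216%.
Debt: weight = 11.35/19.06 = 0.5955; after-tax cost = 7.8% × (1 − 31%) = 5.3820%.
WACC = 0.4045 × 8.6216% + 0.5955 × 5.3820% = 6.6925%.

6.69%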